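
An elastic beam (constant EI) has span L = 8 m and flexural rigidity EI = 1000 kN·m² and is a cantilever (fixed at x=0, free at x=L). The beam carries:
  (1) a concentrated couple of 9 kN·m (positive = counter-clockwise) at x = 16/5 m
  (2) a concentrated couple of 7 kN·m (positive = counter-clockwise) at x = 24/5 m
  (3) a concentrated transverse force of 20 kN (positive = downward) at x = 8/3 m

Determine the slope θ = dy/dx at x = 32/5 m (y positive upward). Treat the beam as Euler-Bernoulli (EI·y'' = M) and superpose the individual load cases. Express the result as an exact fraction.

Load 1 — applied couple M₀=9 kN·m at a=16/5 m (b=L-a=24/5):
  θ_1 = M₀a/EI  [x>a] = 9·(16/5)/1000 = 18/625 rad
Load 2 — applied couple M₀=7 kN·m at a=24/5 m (b=L-a=16/5):
  θ_2 = M₀a/EI  [x>a] = 7·(24/5)/1000 = 21/625 rad
Load 3 — point force P=20 kN at a=8/3 m (b=L-a=16/3):
  θ_3 = -Pa²/(2EI)  [x>a] = -20·(8/3)²/(2·1000) = -16/225 rad
Superposition: θ = Σ θ_i = -49/5625 rad ≈ -0.008711 rad

θ(32/5) = -49/5625 rad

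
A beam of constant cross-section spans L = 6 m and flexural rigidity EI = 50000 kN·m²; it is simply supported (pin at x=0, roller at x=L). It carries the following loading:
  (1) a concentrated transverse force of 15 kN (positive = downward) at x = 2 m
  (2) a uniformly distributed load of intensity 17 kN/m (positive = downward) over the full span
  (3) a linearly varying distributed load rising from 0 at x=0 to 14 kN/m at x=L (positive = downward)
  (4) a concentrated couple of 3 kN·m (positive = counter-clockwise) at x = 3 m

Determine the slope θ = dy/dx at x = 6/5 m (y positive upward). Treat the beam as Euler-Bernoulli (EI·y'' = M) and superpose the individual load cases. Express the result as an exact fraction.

θ(6/5) = -1474657/375000000 rad

Load 1 — point force P=15 kN at a=2 m (b=L-a=4):
  θ_1 = -Pb(L²-b²-3x²)/(6LEI)  [x≤a] = -15·4·(6²-4²-3·(6/5)²)/(6·6·50000) = -49/93750 rad
Load 2 — uniform load w=17 kN/m over full span:
  θ_2 = -w(L³-6Lx²+4x³)/(24EI) = -17·(6³-6·6·(6/5)²+4·(6/5)³)/(24·50000) = -15147/6250000 rad
Load 3 — triangular load w₀=14 kN/m (0→w₀ over full span):
  θ_3 = -w₀(7L⁴-30L²x²+15x⁴)/(360LEI) = -14·(7·6⁴-30·6²·(6/5)²+15·(6/5)⁴)/(360·6·50000) = -1911/1953125 rad
Load 4 — applied couple M₀=3 kN·m at a=3 m (b=L-a=3):
  θ_4 = (M₀x²/(2L)+C₁)/EI  [x≤a] with C₁=M₀(3b²-L²)/(6L)=-3/4 = (3·(6/5)²/(2·6)+(-3/4))/50000 = -39/5000000 rad
Superposition: θ = Σ θ_i = -1474657/375000000 rad ≈ -0.003932 rad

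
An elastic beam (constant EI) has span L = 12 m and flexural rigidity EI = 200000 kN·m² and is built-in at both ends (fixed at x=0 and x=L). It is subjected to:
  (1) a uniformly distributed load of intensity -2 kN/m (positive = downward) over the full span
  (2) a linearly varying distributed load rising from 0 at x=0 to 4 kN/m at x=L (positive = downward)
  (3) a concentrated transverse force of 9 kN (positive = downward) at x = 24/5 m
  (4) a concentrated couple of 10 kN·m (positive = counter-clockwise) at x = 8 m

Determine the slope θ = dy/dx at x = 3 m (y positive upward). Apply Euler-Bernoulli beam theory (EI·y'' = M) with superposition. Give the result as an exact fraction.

Load 1 — uniform load w=-2 kN/m over full span:
  θ_1 = -wx(L-x)(L-2x)/(12EI) = -(-2)·3·(12-3)·(12-2·3)/(12·200000) = 27/200000 rad
Load 2 — triangular load w₀=4 kN/m (0→w₀ over full span):
  θ_2 = -w₀(2x(L-x)(L-2x)(x+2L)+x²(L-x)²)/(120LEI) = -4·(2·3·(12-3)·(12-2·3)·(3+2·12)+3²·(12-3)²)/(120·12·200000) = -1053/8000000 rad
Load 3 — point force P=9 kN at a=24/5 m (b=L-a=36/5):
  θ_3 = -Pb²x(2aL-(3a+b)x)/(2L³EI)  [x≤a] = -9·(36/5)²·3·(2·(24/5)·12-(3·(24/5)+(36/5))·3)/(2·12³·200000) = -5103/50000000 rad
Load 4 — applied couple M₀=10 kN·m at a=8 m (b=L-a=4):
  θ_4 = (R_Ax²/2 - M_Ax)/EI  [x≤a] with R_A=10/9, M_A=10/3 = ((10/9)·3²/2 - (10/3)·3)/200000 = -1/40000 rad
Superposition: θ = Σ θ_i = -24737/200000000 rad ≈ -0.000124 rad

θ(3) = -24737/200000000 rad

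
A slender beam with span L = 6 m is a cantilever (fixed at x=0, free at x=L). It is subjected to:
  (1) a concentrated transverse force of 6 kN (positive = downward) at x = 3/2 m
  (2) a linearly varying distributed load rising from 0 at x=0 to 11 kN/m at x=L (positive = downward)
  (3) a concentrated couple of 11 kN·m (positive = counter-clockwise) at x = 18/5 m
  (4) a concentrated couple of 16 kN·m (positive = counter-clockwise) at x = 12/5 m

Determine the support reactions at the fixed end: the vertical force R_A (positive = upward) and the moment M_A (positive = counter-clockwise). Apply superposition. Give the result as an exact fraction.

R_A = 39 kN, M_A = 114 kN·m

Load 1 — point force P=6 kN at a=3/2 m (b=L-a=9/2):
  R_A = P = 6 kN
  M_A = Pa = 6·(3/2) = 9 kN·m
Load 2 — triangular load w₀=11 kN/m (0→w₀ over full span):
  R_A = w₀L/2 = 11·6/2 = 33 kN
  M_A = w₀L²/3 = 11·6²/3 = 132 kN·m
Load 3 — applied couple M₀=11 kN·m at a=18/5 m (b=L-a=12/5):
  R_A = 0 kN
  M_A = -M₀ = -11 kN·m
Load 4 — applied couple M₀=16 kN·m at a=12/5 m (b=L-a=18/5):
  R_A = 0 kN
  M_A = -M₀ = -16 kN·m
Superposition: R_A = 39 kN, M_A = 114 kN·m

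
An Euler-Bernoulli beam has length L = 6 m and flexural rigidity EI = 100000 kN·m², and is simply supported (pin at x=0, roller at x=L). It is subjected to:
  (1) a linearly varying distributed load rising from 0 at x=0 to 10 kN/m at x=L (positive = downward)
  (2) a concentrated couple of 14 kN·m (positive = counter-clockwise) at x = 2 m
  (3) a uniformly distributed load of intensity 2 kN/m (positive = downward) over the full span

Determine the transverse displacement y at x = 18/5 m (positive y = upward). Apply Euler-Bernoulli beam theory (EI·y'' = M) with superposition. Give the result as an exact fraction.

Load 1 — triangular load w₀=10 kN/m (0→w₀ over full span):
  y_1 = -w₀x(7L⁴-10L²x²+3x⁴)/(360LEI) = -10·(18/5)·(7·6⁴-10·6²·(18/5)²+3·(18/5)⁴)/(360·6·100000) = -7992/9765625 m
Load 2 — applied couple M₀=14 kN·m at a=2 m (b=L-a=4):
  y_2 = (M₀x³/(6L)-M₀(x-a)²/2+C₁x)/EI  [x>a] with C₁=M₀(3b²-L²)/(6L)=14/3 = (14·(18/5)³/(6·6)-14·((18/5)-2)²/2+(14/3)·(18/5))/100000 = 133/781250 m
Load 3 — uniform load w=2 kN/m over full span:
  y_3 = -wx(L³-2Lx²+x³)/(24EI) = -2·(18/5)·(6³-2·6·(18/5)²+(18/5)³)/(24·100000) = -2511/7812500 m
Superposition: y = Σ y_i = -37873/39062500 m ≈ -0.000970 m

y(18/5) = -37873/39062500 m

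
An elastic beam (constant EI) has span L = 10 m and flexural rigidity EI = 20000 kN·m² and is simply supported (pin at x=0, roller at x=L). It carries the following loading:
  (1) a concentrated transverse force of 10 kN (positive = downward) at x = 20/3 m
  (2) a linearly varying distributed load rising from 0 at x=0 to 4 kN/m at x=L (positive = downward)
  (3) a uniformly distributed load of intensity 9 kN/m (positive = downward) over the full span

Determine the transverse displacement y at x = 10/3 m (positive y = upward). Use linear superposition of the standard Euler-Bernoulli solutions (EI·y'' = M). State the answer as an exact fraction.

Load 1 — point force P=10 kN at a=20/3 m (b=L-a=10/3):
  y_1 = -Pbx(L²-b²-x²)/(6LEI)  [x≤a] = -10·(10/3)·(10/3)·(10²-(10/3)²-(10/3)²)/(6·10·20000) = -7/972 m
Load 2 — triangular load w₀=4 kN/m (0→w₀ over full span):
  y_2 = -w₀x(7L⁴-10L²x²+3x⁴)/(360LEI) = -4·(10/3)·(7·10⁴-10·10²·(10/3)²+3·(10/3)⁴)/(360·10·20000) = -8/729 m
Load 3 — uniform load w=9 kN/m over full span:
  y_3 = -wx(L³-2Lx²+x³)/(24EI) = -9·(10/3)·(10³-2·10·(10/3)²+(10/3)³)/(24·20000) = -11/216 m
Superposition: y = Σ y_i = -403/5832 m ≈ -0.069102 m

y(10/3) = -403/5832 m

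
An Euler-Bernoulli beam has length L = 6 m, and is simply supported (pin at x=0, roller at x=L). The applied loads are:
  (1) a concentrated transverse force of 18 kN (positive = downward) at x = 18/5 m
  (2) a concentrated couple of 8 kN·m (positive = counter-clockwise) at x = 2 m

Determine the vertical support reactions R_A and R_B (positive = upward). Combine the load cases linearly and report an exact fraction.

Load 1 — point force P=18 kN at a=18/5 m (b=L-a=12/5):
  R_A = Pb/L = 18·(12/5)/6 = 36/5 kN
  R_B = Pa/L = 18·(18/5)/6 = 54/5 kN
Load 2 — applied couple M₀=8 kN·m at a=2 m (b=L-a=4):
  R_A = M₀/L = 8/6 = 4/3 kN
  R_B = -M₀/L = -8/6 = -4/3 kN
Superposition: R_A = 128/15 kN, R_B = 142/15 kN

R_A = 128/15 kN, R_B = 142/15 kN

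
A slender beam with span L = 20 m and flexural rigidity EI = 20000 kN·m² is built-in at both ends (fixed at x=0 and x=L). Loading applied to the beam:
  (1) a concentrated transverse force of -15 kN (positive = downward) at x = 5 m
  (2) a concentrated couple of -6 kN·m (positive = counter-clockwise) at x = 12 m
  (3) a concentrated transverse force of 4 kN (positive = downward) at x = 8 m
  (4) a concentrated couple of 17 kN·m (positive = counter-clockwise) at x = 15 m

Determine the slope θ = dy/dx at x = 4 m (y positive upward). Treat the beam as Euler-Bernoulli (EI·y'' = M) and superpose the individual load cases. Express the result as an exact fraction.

Load 1 — point force P=-15 kN at a=5 m (b=L-a=15):
  θ_1 = -Pb²x(2aL-(3a+b)x)/(2L³EI)  [x≤a] = -(-15)·15²·4·(2·5·20-(3·5+15)·4)/(2·20³·20000) = 27/8000 rad
Load 2 — applied couple M₀=-6 kN·m at a=12 m (b=L-a=8):
  θ_2 = (R_Ax²/2 - M_Ax)/EI  [x≤a] with R_A=-54/125, M_A=-48/25 = ((-54/125)·4²/2 - (-48/25)·4)/20000 = 33/156250 rad
Load 3 — point force P=4 kN at a=8 m (b=L-a=12):
  θ_3 = -Pb²x(2aL-(3a+b)x)/(2L³EI)  [x≤a] = -4·12²·4·(2·8·20-(3·8+12)·4)/(2·20³·20000) = -99/78125 rad
Load 4 — applied couple M₀=17 kN·m at a=15 m (b=L-a=5):
  θ_4 = (R_Ax²/2 - M_Ax)/EI  [x≤a] with R_A=153/160, M_A=85/16 = ((153/160)·4²/2 - (85/16)·4)/20000 = -17/25000 rad
Superposition: θ = Σ θ_i = 1639/1000000 rad ≈ 0.001639 rad

θ(4) = 1639/1000000 rad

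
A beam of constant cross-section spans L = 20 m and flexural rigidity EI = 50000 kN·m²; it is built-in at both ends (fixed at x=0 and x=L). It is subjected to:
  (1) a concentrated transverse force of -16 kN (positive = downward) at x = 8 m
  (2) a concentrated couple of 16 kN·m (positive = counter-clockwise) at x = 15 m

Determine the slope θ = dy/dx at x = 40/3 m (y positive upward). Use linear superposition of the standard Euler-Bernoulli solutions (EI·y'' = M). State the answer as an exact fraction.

Load 1 — point force P=-16 kN at a=8 m (b=L-a=12):
  θ_1 = Pa²(L-x)(2bL-(3b+a)(L-x))/(2L³EI)  [x>a] = (-16)·8²·(20-(40/3))·(2·12·20-(3·12+8)·(20-(40/3)))/(2·20³·50000) = -224/140625 rad
Load 2 — applied couple M₀=16 kN·m at a=15 m (b=L-a=5):
  θ_2 = (R_Ax²/2 - M_Ax)/EI  [x≤a] with R_A=9/10, M_A=5 = ((9/10)·(40/3)²/2 - 5·(40/3))/50000 = 1/3750 rad
Superposition: θ = Σ θ_i = -373/281250 rad ≈ -0.001326 rad

θ(40/3) = -373/281250 rad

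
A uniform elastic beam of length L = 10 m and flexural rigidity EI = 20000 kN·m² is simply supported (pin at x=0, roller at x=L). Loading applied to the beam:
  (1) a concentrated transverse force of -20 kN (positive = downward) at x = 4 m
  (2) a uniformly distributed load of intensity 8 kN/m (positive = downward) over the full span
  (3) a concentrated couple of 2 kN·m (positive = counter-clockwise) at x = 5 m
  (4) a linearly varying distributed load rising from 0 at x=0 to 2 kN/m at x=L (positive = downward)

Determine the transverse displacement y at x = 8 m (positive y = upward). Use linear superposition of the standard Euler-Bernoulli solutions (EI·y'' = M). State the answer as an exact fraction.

Load 1 — point force P=-20 kN at a=4 m (b=L-a=6):
  y_1 = -Pa(L-x)(2Lx-a²-x²)/(6LEI)  [x>a] = -(-20)·4·(10-8)·(2·10·8-4²-8²)/(6·10·20000) = 4/375 m
Load 2 — uniform load w=8 kN/m over full span:
  y_2 = -wx(L³-2Lx²+x³)/(24EI) = -8·8·(10³-2·10·8²+8³)/(24·20000) = -58/1875 m
Load 3 — applied couple M₀=2 kN·m at a=5 m (b=L-a=5):
  y_3 = (M₀x³/(6L)-M₀(x-a)²/2+C₁x)/EI  [x>a] with C₁=M₀(3b²-L²)/(6L)=-5/6 = (2·8³/(6·10)-2·(8-5)²/2+(-5/6)·8)/20000 = 7/100000 m
Load 4 — triangular load w₀=2 kN/m (0→w₀ over full span):
  y_4 = -w₀x(7L⁴-10L²x²+3x⁴)/(360LEI) = -2·8·(7·10⁴-10·10²·8²+3·8⁴)/(360·10·20000) = -127/31250 m
Superposition: y = Σ y_i = -36391/1500000 m ≈ -0.024261 m

y(8) = -36391/1500000 m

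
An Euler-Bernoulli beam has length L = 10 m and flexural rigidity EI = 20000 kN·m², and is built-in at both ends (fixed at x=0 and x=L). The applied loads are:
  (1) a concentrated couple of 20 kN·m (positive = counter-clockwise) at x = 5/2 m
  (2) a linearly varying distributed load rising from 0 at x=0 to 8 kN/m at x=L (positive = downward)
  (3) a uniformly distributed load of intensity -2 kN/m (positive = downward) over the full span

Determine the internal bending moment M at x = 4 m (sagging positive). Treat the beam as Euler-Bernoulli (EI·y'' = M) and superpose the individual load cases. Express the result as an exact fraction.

Load 1 — applied couple M₀=20 kN·m at a=5/2 m (b=L-a=15/2):
  M_1 = R_Ax - M_A - M₀  [x>a] with R_A=9/4, M_A=-15/4 = (9/4)·4 - (-15/4) - 20 = -29/4 kN·m
Load 2 — triangular load w₀=8 kN/m (0→w₀ over full span):
  M_2 = 3w₀Lx/20 - w₀L²/30 - w₀x³/(6L) = 3·8·10·4/20 - 8·10²/30 - 8·4³/(6·10) = 64/5 kN·m
Load 3 — uniform load w=-2 kN/m over full span:
  M_3 = wLx/2 - wL²/12 - wx²/2 = (-2)·10·4/2 - (-2)·10²/12 - (-2)·4²/2 = -22/3 kN·m
Superposition: M = Σ M_i = -107/60 kN·m ≈ -1.783333 kN·m

M(4) = -107/60 kN·m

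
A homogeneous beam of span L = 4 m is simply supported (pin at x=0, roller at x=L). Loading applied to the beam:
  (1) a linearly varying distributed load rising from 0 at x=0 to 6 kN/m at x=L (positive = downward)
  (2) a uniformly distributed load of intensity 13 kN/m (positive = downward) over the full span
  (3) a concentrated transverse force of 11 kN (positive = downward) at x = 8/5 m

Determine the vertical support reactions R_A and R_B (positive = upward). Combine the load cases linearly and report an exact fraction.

R_A = 183/5 kN, R_B = 192/5 kN

Load 1 — triangular load w₀=6 kN/m (0→w₀ over full span):
  R_A = w₀L/6 = 6·4/6 = 4 kN
  R_B = w₀L/3 = 6·4/3 = 8 kN
Load 2 — uniform load w=13 kN/m over full span:
  R_A = wL/2 = 13·4/2 = 26 kN
  R_B = wL/2 = 13·4/2 = 26 kN
Load 3 — point force P=11 kN at a=8/5 m (b=L-a=12/5):
  R_A = Pb/L = 11·(12/5)/4 = 33/5 kN
  R_B = Pa/L = 11·(8/5)/4 = 22/5 kN
Superposition: R_A = 183/5 kN, R_B = 192/5 kN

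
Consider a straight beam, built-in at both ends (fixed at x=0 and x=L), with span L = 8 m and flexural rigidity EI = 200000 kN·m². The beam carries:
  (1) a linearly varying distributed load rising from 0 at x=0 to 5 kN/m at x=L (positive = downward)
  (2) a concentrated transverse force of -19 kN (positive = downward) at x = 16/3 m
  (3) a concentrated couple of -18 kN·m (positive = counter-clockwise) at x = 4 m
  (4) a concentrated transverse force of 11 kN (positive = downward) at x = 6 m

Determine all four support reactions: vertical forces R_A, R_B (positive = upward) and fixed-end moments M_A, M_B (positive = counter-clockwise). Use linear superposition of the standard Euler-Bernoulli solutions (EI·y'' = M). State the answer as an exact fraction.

R_A = -503/864 kN, M_A = -209/216 kN·m, R_B = 10871/864 kN, M_B = -2237/216 kN·m

Load 1 — triangular load w₀=5 kN/m (0→w₀ over full span):
  R_A = 3w₀L/20 = 3·5·8/20 = 6 kN
  M_A = w₀L²/30 = 5·8²/30 = 32/3 kN·m
  R_B = 7w₀L/20 = 7·5·8/20 = 14 kN
  M_B = -w₀L²/20 = -5·8²/20 = -16 kN·m
Load 2 — point force P=-19 kN at a=16/3 m (b=L-a=8/3):
  R_A = Pb²(3a+b)/L³ = (-19)·(8/3)²·(3·(16/3)+(8/3))/8³ = -133/27 kN
  M_A = Pab²/L² = (-19)·(16/3)·(8/3)²/8² = -304/27 kN·m
  R_B = Pa²(a+3b)/L³ = (-19)·(16/3)²·((16/3)+3·(8/3))/8³ = -380/27 kN
  M_B = -Pa²b/L² = -(-19)·(16/3)²·(8/3)/8² = 608/27 kN·m
Load 3 — applied couple M₀=-18 kN·m at a=4 m (b=L-a=4):
  R_A = 6M₀ab/L³ = 6·(-18)·4·4/8³ = -27/8 kN
  M_A = M₀b(2a-b)/L² = (-18)·4·(2·4-4)/8² = -9/2 kN·m
  R_B = -6M₀ab/L³ = -6·(-18)·4·4/8³ = 27/8 kN
  M_B = M₀a(2b-a)/L² = (-18)·4·(2·4-4)/8² = -9/2 kN·m
Load 4 — point force P=11 kN at a=6 m (b=L-a=2):
  R_A = Pb²(3a+b)/L³ = 11·2²·(3·6+2)/8³ = 55/32 kN
  M_A = Pab²/L² = 11·6·2²/8² = 33/8 kN·m
  R_B = Pa²(a+3b)/L³ = 11·6²·(6+3·2)/8³ = 297/32 kN
  M_B = -Pa²b/L² = -11·6²·2/8² = -99/8 kN·m
Superposition: R_A = -503/864 kN, M_A = -209/216 kN·m, R_B = 10871/864 kN, M_B = -2237/216 kN·m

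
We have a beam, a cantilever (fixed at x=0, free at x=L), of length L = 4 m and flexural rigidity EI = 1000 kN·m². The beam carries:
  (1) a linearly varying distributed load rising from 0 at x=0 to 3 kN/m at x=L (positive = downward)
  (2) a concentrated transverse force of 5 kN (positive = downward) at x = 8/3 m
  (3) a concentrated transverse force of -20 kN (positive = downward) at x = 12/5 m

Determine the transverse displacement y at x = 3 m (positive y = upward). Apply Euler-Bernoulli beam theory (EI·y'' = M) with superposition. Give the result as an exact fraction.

y(3) = 2765041/64800000 m

Load 1 — triangular load w₀=3 kN/m (0→w₀ over full span):
  y_1 = (w₀Lx³/12-w₀L²x²/6-w₀x⁵/(120L))/EI = (3·4·3³/12-3·4²·3²/6-3·3⁵/(120·4))/1000 = -7443/160000 m
Load 2 — point force P=5 kN at a=8/3 m (b=L-a=4/3):
  y_2 = -Pa²(3x-a)/(6EI)  [x>a] = -5·(8/3)²·(3·3-(8/3))/(6·1000) = -76/2025 m
Load 3 — point force P=-20 kN at a=12/5 m (b=L-a=8/5):
  y_3 = -Pa²(3x-a)/(6EI)  [x>a] = -(-20)·(12/5)²·(3·3-(12/5))/(6·1000) = 396/3125 m
Superposition: y = Σ y_i = 2765041/64800000 m ≈ 0.042670 m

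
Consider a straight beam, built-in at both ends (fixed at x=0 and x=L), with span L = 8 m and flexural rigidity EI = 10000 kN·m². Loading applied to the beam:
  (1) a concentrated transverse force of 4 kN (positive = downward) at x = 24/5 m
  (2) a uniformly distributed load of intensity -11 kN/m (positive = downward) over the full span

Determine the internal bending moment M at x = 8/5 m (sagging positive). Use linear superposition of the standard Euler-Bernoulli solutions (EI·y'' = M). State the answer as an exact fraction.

M(8/5) = 2864/1875 kN·m

Load 1 — point force P=4 kN at a=24/5 m (b=L-a=16/5):
  M_1 = Pb²(3a+b)x/L³ - Pab²/L²  [x≤a] = 4·(16/5)²·(3·(24/5)+(16/5))·(8/5)/8³ - 4·(24/5)·(16/5)²/8² = -512/625 kN·m
Load 2 — uniform load w=-11 kN/m over full span:
  M_2 = wLx/2 - wL²/12 - wx²/2 = (-11)·8·(8/5)/2 - (-11)·8²/12 - (-11)·(8/5)²/2 = 176/75 kN·m
Superposition: M = Σ M_i = 2864/1875 kN·m ≈ 1.527467 kN·m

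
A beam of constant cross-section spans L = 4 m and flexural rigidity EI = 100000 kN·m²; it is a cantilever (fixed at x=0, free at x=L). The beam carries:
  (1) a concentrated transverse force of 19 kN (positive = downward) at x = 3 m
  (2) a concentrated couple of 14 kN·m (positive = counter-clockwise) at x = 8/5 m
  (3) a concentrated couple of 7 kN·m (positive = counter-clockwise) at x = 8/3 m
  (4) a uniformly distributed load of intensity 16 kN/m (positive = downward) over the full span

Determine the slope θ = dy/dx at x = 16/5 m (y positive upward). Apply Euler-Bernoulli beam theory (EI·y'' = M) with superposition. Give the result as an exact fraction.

Load 1 — point force P=19 kN at a=3 m (b=L-a=1):
  θ_1 = -Pa²/(2EI)  [x>a] = -19·3²/(2·100000) = -171/200000 rad
Load 2 — applied couple M₀=14 kN·m at a=8/5 m (b=L-a=12/5):
  θ_2 = M₀a/EI  [x>a] = 14·(8/5)/100000 = 7/31250 rad
Load 3 — applied couple M₀=7 kN·m at a=8/3 m (b=L-a=4/3):
  θ_3 = M₀a/EI  [x>a] = 7·(8/3)/100000 = 7/37500 rad
Load 4 — uniform load w=16 kN/m over full span:
  θ_4 = -wx(x²-3Lx+3L²)/(6EI) = -16·(16/5)·((16/5)²-3·4·(16/5)+3·4²)/(6·100000) = -1984/1171875 rad
Superposition: θ = Σ θ_i = -160301/75000000 rad ≈ -0.002137 rad

θ(16/5) = -160301/75000000 rad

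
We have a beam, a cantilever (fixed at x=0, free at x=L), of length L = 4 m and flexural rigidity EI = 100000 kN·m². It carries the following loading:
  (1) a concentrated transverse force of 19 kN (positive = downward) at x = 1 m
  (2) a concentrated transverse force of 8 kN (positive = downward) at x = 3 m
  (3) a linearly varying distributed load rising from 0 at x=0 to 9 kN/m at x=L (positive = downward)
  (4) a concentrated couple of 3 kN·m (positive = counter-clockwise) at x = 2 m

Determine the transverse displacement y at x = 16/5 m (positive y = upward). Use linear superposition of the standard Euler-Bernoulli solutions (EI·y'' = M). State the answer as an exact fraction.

y(16/5) = -23154449/9375000000 m

Load 1 — point force P=19 kN at a=1 m (b=L-a=3):
  y_1 = -Pa²(3x-a)/(6EI)  [x>a] = -19·1²·(3·(16/5)-1)/(6·100000) = -817/3000000 m
Load 2 — point force P=8 kN at a=3 m (b=L-a=1):
  y_2 = -Pa²(3x-a)/(6EI)  [x>a] = -8·3²·(3·(16/5)-3)/(6·100000) = -99/125000 m
Load 3 — triangular load w₀=9 kN/m (0→w₀ over full span):
  y_3 = (w₀Lx³/12-w₀L²x²/6-w₀x⁵/(120L))/EI = (9·4·(16/5)³/12-9·4²·(16/5)²/6-9·(16/5)⁵/(120·4))/100000 = -75072/48828125 m
Load 4 — applied couple M₀=3 kN·m at a=2 m (b=L-a=2):
  y_4 = M₀a(2x-a)/(2EI)  [x>a] = 3·2·(2·(16/5)-2)/(2·100000) = 33/250000 m
Superposition: y = Σ y_i = -23154449/9375000000 m ≈ -0.002470 m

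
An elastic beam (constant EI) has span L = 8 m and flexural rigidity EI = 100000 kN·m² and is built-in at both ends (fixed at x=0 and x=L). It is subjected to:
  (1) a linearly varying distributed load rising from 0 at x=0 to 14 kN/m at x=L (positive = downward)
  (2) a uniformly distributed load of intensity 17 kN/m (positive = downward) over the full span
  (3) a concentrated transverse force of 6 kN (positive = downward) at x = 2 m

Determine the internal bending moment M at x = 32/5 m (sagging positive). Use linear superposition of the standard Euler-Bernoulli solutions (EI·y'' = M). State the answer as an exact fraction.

Load 1 — triangular load w₀=14 kN/m (0→w₀ over full span):
  M_1 = 3w₀Lx/20 - w₀L²/30 - w₀x³/(6L) = 3·14·8·(32/5)/20 - 14·8²/30 - 14·(32/5)³/(6·8) = 448/375 kN·m
Load 2 — uniform load w=17 kN/m over full span:
  M_2 = wLx/2 - wL²/12 - wx²/2 = 17·8·(32/5)/2 - 17·8²/12 - 17·(32/5)²/2 = -272/75 kN·m
Load 3 — point force P=6 kN at a=2 m (b=L-a=6):
  M_3 = Pa²(a+3b)(L-x)/L³ - Pa²b/L²  [x>a] = 6·2²·(2+3·6)·(8-(32/5))/8³ - 6·2²·6/8² = -3/4 kN·m
Superposition: M = Σ M_i = -1591/500 kN·m ≈ -3.182000 kN·m

M(32/5) = -1591/500 kN·m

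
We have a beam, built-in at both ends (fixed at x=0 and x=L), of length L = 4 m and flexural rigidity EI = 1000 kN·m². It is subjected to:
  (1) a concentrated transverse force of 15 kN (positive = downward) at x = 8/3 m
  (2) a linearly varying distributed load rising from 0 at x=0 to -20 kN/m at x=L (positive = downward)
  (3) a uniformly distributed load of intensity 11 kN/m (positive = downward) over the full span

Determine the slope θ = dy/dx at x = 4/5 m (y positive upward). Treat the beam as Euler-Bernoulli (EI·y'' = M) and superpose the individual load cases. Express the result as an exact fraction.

θ(4/5) = -89/28125 rad

Load 1 — point force P=15 kN at a=8/3 m (b=L-a=4/3):
  θ_1 = -Pb²x(2aL-(3a+b)x)/(2L³EI)  [x≤a] = -15·(4/3)²·(4/5)·(2·(8/3)·4-(3·(8/3)+(4/3))·(4/5))/(2·4³·1000) = -13/5625 rad
Load 2 — triangular load w₀=-20 kN/m (0→w₀ over full span):
  θ_2 = -w₀(2x(L-x)(L-2x)(x+2L)+x²(L-x)²)/(120LEI) = -(-20)·(2·(4/5)·(4-(4/5))·(4-2·(4/5))·((4/5)+2·4)+(4/5)²·(4-(4/5))²)/(120·4·1000) = 224/46875 rad
Load 3 — uniform load w=11 kN/m over full span:
  θ_3 = -wx(L-x)(L-2x)/(12EI) = -11·(4/5)·(4-(4/5))·(4-2·(4/5))/(12·1000) = -88/15625 rad
Superposition: θ = Σ θ_i = -89/28125 rad ≈ -0.003164 rad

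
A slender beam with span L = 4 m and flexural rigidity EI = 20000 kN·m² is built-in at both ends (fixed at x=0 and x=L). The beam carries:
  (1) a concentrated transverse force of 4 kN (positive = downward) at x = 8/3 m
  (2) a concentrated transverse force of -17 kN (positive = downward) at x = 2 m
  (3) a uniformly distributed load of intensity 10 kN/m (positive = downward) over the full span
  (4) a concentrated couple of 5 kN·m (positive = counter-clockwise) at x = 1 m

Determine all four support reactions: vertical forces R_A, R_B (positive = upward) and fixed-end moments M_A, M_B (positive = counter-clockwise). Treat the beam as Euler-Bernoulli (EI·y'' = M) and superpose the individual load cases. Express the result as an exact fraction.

R_A = 12047/864 kN, M_A = 2195/432 kN·m, R_B = 11281/864 kN, M_B = -2437/432 kN·m

Load 1 — point force P=4 kN at a=8/3 m (b=L-a=4/3):
  R_A = Pb²(3a+b)/L³ = 4·(4/3)²·(3·(8/3)+(4/3))/4³ = 28/27 kN
  M_A = Pab²/L² = 4·(8/3)·(4/3)²/4² = 32/27 kN·m
  R_B = Pa²(a+3b)/L³ = 4·(8/3)²·((8/3)+3·(4/3))/4³ = 80/27 kN
  M_B = -Pa²b/L² = -4·(8/3)²·(4/3)/4² = -64/27 kN·m
Load 2 — point force P=-17 kN at a=2 m (b=L-a=2):
  R_A = Pb²(3a+b)/L³ = (-17)·2²·(3·2+2)/4³ = -17/2 kN
  M_A = Pab²/L² = (-17)·2·2²/4² = -17/2 kN·m
  R_B = Pa²(a+3b)/L³ = (-17)·2²·(2+3·2)/4³ = -17/2 kN
  M_B = -Pa²b/L² = -(-17)·2²·2/4² = 17/2 kN·m
Load 3 — uniform load w=10 kN/m over full span:
  R_A = wL/2 = 10·4/2 = 20 kN
  M_A = wL²/12 = 10·4²/12 = 40/3 kN·m
  R_B = wL/2 = 10·4/2 = 20 kN
  M_B = -wL²/12 = -10·4²/12 = -40/3 kN·m
Load 4 — applied couple M₀=5 kN·m at a=1 m (b=L-a=3):
  R_A = 6M₀ab/L³ = 6·5·1·3/4³ = 45/32 kN
  M_A = M₀b(2a-b)/L² = 5·3·(2·1-3)/4² = -15/16 kN·m
  R_B = -6M₀ab/L³ = -6·5·1·3/4³ = -45/32 kN
  M_B = M₀a(2b-a)/L² = 5·1·(2·3-1)/4² = 25/16 kN·m
Superposition: R_A = 12047/864 kN, M_A = 2195/432 kN·m, R_B = 11281/864 kN, M_B = -2437/432 kN·m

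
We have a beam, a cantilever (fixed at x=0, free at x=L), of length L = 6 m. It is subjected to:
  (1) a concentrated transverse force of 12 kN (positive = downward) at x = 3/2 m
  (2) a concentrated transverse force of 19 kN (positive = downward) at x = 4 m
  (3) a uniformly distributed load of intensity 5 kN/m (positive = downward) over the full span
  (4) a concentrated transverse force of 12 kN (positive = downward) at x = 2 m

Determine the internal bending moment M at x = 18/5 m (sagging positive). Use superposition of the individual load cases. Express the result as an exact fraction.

Load 1 — point force P=12 kN at a=3/2 m (b=L-a=9/2):
  M_1 = 0  [x>a] = 0 kN·m
Load 2 — point force P=19 kN at a=4 m (b=L-a=2):
  M_2 = -P(a-x)  [x≤a] = -19·(4-(18/5)) = -38/5 kN·m
Load 3 — uniform load w=5 kN/m over full span:
  M_3 = -w(L-x)²/2 = -5·(6-(18/5))²/2 = -72/5 kN·m
Load 4 — point force P=12 kN at a=2 m (b=L-a=4):
  M_4 = 0  [x>a] = 0 kN·m
Superposition: M = Σ M_i = -22 kN·m ≈ -22.000000 kN·m

M(18/5) = -22 kN·m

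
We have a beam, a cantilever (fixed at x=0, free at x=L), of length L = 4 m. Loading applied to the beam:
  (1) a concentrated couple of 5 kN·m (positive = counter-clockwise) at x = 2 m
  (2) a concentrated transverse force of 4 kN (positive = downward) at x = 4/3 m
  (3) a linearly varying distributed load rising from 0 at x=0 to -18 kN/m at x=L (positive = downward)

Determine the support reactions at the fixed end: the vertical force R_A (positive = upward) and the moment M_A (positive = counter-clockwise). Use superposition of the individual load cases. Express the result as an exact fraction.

Load 1 — applied couple M₀=5 kN·m at a=2 m (b=L-a=2):
  R_A = 0 kN
  M_A = -M₀ = -5 kN·m
Load 2 — point force P=4 kN at a=4/3 m (b=L-a=8/3):
  R_A = P = 4 kN
  M_A = Pa = 4·(4/3) = 16/3 kN·m
Load 3 — triangular load w₀=-18 kN/m (0→w₀ over full span):
  R_A = w₀L/2 = (-18)·4/2 = -36 kN
  M_A = w₀L²/3 = (-18)·4²/3 = -96 kN·m
Superposition: R_A = -32 kN, M_A = -287/3 kN·m

R_A = -32 kN, M_A = -287/3 kN·m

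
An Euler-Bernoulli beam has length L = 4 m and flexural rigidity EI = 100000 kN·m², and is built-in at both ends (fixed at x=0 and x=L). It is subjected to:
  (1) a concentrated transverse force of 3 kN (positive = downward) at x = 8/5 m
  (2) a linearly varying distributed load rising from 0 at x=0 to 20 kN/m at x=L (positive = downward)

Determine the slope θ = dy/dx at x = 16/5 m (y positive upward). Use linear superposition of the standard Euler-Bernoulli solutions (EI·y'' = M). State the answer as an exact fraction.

Load 1 — point force P=3 kN at a=8/5 m (b=L-a=12/5):
  θ_1 = Pa²(L-x)(2bL-(3b+a)(L-x))/(2L³EI)  [x>a] = 3·(8/5)²·(4-(16/5))·(2·(12/5)·4-(3·(12/5)+(8/5))·(4-(16/5)))/(2·4³·100000) = 57/9765625 rad
Load 2 — triangular load w₀=20 kN/m (0→w₀ over full span):
  θ_2 = -w₀(2x(L-x)(L-2x)(x+2L)+x²(L-x)²)/(120LEI) = -20·(2·(16/5)·(4-(16/5))·(4-2·(16/5))·((16/5)+2·4)+(16/5)²·(4-(16/5))²)/(120·4·100000) = 64/1171875 rad
Superposition: θ = Σ θ_i = 1771/29296875 rad ≈ 0.000060 rad

θ(16/5) = 1771/29296875 rad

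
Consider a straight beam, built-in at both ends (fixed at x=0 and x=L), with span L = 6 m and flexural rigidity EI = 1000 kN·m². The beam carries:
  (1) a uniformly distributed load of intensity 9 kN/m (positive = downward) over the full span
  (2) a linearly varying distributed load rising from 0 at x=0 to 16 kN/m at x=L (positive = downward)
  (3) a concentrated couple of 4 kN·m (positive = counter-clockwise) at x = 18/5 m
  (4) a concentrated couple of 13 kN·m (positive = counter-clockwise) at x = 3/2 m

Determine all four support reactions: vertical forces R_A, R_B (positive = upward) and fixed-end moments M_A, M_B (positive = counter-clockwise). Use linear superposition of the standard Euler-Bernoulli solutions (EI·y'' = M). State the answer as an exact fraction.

R_A = 17919/400 kN, M_A = 18017/400 kN·m, R_B = 22881/400 kN, M_B = -20503/400 kN·m

Load 1 — uniform load w=9 kN/m over full span:
  R_A = wL/2 = 9·6/2 = 27 kN
  M_A = wL²/12 = 9·6²/12 = 27 kN·m
  R_B = wL/2 = 9·6/2 = 27 kN
  M_B = -wL²/12 = -9·6²/12 = -27 kN·m
Load 2 — triangular load w₀=16 kN/m (0→w₀ over full span):
  R_A = 3w₀L/20 = 3·16·6/20 = 72/5 kN
  M_A = w₀L²/30 = 16·6²/30 = 96/5 kN·m
  R_B = 7w₀L/20 = 7·16·6/20 = 168/5 kN
  M_B = -w₀L²/20 = -16·6²/20 = -144/5 kN·m
Load 3 — applied couple M₀=4 kN·m at a=18/5 m (b=L-a=12/5):
  R_A = 6M₀ab/L³ = 6·4·(18/5)·(12/5)/6³ = 24/25 kN
  M_A = M₀b(2a-b)/L² = 4·(12/5)·(2·(18/5)-(12/5))/6² = 32/25 kN·m
  R_B = -6M₀ab/L³ = -6·4·(18/5)·(12/5)/6³ = -24/25 kN
  M_B = M₀a(2b-a)/L² = 4·(18/5)·(2·(12/5)-(18/5))/6² = 12/25 kN·m
Load 4 — applied couple M₀=13 kN·m at a=3/2 m (b=L-a=9/2):
  R_A = 6M₀ab/L³ = 6·13·(3/2)·(9/2)/6³ = 39/16 kN
  M_A = M₀b(2a-b)/L² = 13·(9/2)·(2·(3/2)-(9/2))/6² = -39/16 kN·m
  R_B = -6M₀ab/L³ = -6·13·(3/2)·(9/2)/6³ = -39/16 kN
  M_B = M₀a(2b-a)/L² = 13·(3/2)·(2·(9/2)-(3/2))/6² = 65/16 kN·m
Superposition: R_A = 17919/400 kN, M_A = 18017/400 kN·m, R_B = 22881/400 kN, M_B = -20503/400 kN·m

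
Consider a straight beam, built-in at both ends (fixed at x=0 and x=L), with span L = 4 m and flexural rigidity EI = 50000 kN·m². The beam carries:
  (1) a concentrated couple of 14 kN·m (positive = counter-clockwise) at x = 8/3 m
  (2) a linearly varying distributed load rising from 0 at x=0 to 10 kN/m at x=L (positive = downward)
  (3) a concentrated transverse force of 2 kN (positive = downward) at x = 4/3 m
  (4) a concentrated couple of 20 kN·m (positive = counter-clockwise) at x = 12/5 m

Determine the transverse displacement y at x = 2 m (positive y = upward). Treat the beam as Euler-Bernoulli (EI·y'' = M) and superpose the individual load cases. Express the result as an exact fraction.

Load 1 — applied couple M₀=14 kN·m at a=8/3 m (b=L-a=4/3):
  y_1 = (R_Ax³/6 - M_Ax²/2)/EI  [x≤a] with R_A=14/3, M_A=14/3 = ((14/3)·2³/6 - (14/3)·2²/2)/50000 = -7/112500 m
Load 2 — triangular load w₀=10 kN/m (0→w₀ over full span):
  y_2 = -w₀x²(L-x)²(x+2L)/(120LEI) = -10·2²·(4-2)²·(2+2·4)/(120·4·50000) = -1/15000 m
Load 3 — point force P=2 kN at a=4/3 m (b=L-a=8/3):
  y_3 = -Pa²(L-x)²(3bL-(3b+a)(L-x))/(6L³EI)  [x>a] = -2·(4/3)²·(4-2)²·(3·(8/3)·4-(3·(8/3)+(4/3))·(4-2))/(6·4³·50000) = -1/101250 m
Load 4 — applied couple M₀=20 kN·m at a=12/5 m (b=L-a=8/5):
  y_4 = (R_Ax³/6 - M_Ax²/2)/EI  [x≤a] with R_A=36/5, M_A=32/5 = ((36/5)·2³/6 - (32/5)·2²/2)/50000 = -1/15625 m
Superposition: y = Σ y_i = -2053/10125000 m ≈ -0.000203 m

y(2) = -2053/10125000 m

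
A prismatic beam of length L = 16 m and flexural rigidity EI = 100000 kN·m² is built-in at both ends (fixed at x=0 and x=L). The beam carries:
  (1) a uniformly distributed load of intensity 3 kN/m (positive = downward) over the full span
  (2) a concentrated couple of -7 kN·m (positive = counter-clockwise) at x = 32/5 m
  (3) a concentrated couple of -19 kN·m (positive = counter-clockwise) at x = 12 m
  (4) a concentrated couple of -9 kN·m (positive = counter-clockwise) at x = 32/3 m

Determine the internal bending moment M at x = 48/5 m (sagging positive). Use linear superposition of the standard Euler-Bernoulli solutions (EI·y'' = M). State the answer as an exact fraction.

Load 1 — uniform load w=3 kN/m over full span:
  M_1 = wLx/2 - wL²/12 - wx²/2 = 3·16·(48/5)/2 - 3·16²/12 - 3·(48/5)²/2 = 704/25 kN·m
Load 2 — applied couple M₀=-7 kN·m at a=32/5 m (b=L-a=48/5):
  M_2 = R_Ax - M_A - M₀  [x>a] with R_A=-63/100, M_A=-21/25 = (-63/100)·(48/5) - (-21/25) - (-7) = 224/125 kN·m
Load 3 — applied couple M₀=-19 kN·m at a=12 m (b=L-a=4):
  M_3 = R_Ax - M_A  [x≤a] with R_A=-171/128, M_A=-95/16 = (-171/128)·(48/5) - (-95/16) = -551/80 kN·m
Load 4 — applied couple M₀=-9 kN·m at a=32/3 m (b=L-a=16/3):
  M_4 = R_Ax - M_A  [x≤a] with R_A=-3/4, M_A=-3 = (-3/4)·(48/5) - (-3) = -21/5 kN·m
Superposition: M = Σ M_i = 37729/2000 kN·m ≈ 18.864500 kN·m

M(48/5) = 37729/2000 kN·m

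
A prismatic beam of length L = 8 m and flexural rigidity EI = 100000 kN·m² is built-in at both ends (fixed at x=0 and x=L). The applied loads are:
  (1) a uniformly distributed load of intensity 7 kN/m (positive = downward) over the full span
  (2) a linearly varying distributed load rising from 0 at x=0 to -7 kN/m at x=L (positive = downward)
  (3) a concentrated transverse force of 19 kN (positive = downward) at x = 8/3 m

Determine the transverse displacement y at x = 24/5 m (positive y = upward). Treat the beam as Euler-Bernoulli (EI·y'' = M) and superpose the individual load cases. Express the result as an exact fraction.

Load 1 — uniform load w=7 kN/m over full span:
  y_1 = -wx²(L-x)²/(24EI) = -7·(24/5)²·(8-(24/5))²/(24·100000) = -1344/1953125 m
Load 2 — triangular load w₀=-7 kN/m (0→w₀ over full span):
  y_2 = -w₀x²(L-x)²(x+2L)/(120LEI) = -(-7)·(24/5)²·(8-(24/5))²·((24/5)+2·8)/(120·8·100000) = 17472/48828125 m
Load 3 — point force P=19 kN at a=8/3 m (b=L-a=16/3):
  y_3 = -Pa²(L-x)²(3bL-(3b+a)(L-x))/(6L³EI)  [x>a] = -19·(8/3)²·(8-(24/5))²·(3·(16/3)·8-(3·(16/3)+(8/3))·(8-(24/5)))/(6·8³·100000) = -9728/31640625 m
Superposition: y = Σ y_i = -2522368/3955078125 m ≈ -0.000638 m

y(24/5) = -2522368/3955078125 m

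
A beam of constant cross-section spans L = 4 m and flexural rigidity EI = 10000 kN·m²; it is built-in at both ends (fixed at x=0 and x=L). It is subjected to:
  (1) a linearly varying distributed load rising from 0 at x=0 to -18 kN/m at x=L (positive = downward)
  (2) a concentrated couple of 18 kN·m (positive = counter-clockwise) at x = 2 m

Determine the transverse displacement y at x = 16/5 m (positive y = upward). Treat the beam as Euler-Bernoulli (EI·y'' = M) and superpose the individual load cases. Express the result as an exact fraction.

Load 1 — triangular load w₀=-18 kN/m (0→w₀ over full span):
  y_1 = -w₀x²(L-x)²(x+2L)/(120LEI) = -(-18)·(16/5)²·(4-(16/5))²·((16/5)+2·4)/(120·4·10000) = 2688/9765625 m
Load 2 — applied couple M₀=18 kN·m at a=2 m (b=L-a=2):
  y_2 = (R_Ax³/6 - M_Ax²/2 - M₀(x-a)²/2)/EI  [x>a] with R_A=27/4, M_A=9/2 = ((27/4)·(16/5)³/6 - (9/2)·(16/5)²/2 - 18·((16/5)-2)²/2)/10000 = 27/312500 m
Superposition: y = Σ y_i = 14127/39062500 m ≈ 0.000362 m

y(16/5) = 14127/39062500 m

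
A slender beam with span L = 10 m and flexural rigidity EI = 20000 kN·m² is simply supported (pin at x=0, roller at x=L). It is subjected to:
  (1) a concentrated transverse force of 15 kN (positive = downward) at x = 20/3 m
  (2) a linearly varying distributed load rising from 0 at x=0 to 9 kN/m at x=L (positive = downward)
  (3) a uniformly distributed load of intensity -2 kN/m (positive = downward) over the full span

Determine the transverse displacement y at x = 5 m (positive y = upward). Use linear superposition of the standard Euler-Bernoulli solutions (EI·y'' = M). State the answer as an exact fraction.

y(5) = -409/13824 m

Load 1 — point force P=15 kN at a=20/3 m (b=L-a=10/3):
  y_1 = -Pbx(L²-b²-x²)/(6LEI)  [x≤a] = -15·(10/3)·5·(10²-(10/3)²-5²)/(6·10·20000) = -23/1728 m
Load 2 — triangular load w₀=9 kN/m (0→w₀ over full span):
  y_2 = -w₀x(7L⁴-10L²x²+3x⁴)/(360LEI) = -9·5·(7·10⁴-10·10²·5²+3·5⁴)/(360·10·20000) = -15/512 m
Load 3 — uniform load w=-2 kN/m over full span:
  y_3 = -wx(L³-2Lx²+x³)/(24EI) = -(-2)·5·(10³-2·10·5²+5³)/(24·20000) = 5/384 m
Superposition: y = Σ y_i = -409/13824 m ≈ -0.029586 m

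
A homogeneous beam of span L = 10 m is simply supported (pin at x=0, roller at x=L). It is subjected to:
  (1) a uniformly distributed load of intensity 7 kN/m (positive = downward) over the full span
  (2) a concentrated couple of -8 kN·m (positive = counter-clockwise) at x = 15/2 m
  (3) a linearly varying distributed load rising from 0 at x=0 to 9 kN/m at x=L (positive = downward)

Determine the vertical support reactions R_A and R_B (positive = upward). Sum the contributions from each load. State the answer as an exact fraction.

R_A = 246/5 kN, R_B = 329/5 kN

Load 1 — uniform load w=7 kN/m over full span:
  R_A = wL/2 = 7·10/2 = 35 kN
  R_B = wL/2 = 7·10/2 = 35 kN
Load 2 — applied couple M₀=-8 kN·m at a=15/2 m (b=L-a=5/2):
  R_A = M₀/L = (-8)/10 = -4/5 kN
  R_B = -M₀/L = -(-8)/10 = 4/5 kN
Load 3 — triangular load w₀=9 kN/m (0→w₀ over full span):
  R_A = w₀L/6 = 9·10/6 = 15 kN
  R_B = w₀L/3 = 9·10/3 = 30 kN
Superposition: R_A = 246/5 kN, R_B = 329/5 kN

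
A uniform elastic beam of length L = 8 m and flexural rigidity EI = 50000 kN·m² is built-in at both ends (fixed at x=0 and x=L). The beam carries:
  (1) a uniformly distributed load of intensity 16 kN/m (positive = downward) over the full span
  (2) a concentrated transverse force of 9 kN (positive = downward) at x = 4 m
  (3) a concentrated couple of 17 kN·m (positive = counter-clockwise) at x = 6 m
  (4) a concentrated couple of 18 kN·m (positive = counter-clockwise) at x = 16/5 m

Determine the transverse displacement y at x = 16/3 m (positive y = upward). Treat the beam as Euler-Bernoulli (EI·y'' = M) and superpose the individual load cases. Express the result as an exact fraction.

y(16/3) = -119599/37968750 m

Load 1 — uniform load w=16 kN/m over full span:
  y_1 = -wx²(L-x)²/(24EI) = -16·(16/3)²·(8-(16/3))²/(24·50000) = -2048/759375 m
Load 2 — point force P=9 kN at a=4 m (b=L-a=4):
  y_2 = -Pa²(L-x)²(3bL-(3b+a)(L-x))/(6L³EI)  [x>a] = -9·4²·(8-(16/3))²·(3·4·8-(3·4+4)·(8-(16/3)))/(6·8³·50000) = -2/5625 m
Load 3 — applied couple M₀=17 kN·m at a=6 m (b=L-a=2):
  y_3 = (R_Ax³/6 - M_Ax²/2)/EI  [x≤a] with R_A=153/64, M_A=85/16 = ((153/64)·(16/3)³/6 - (85/16)·(16/3)²/2)/50000 = -17/56250 m
Load 4 — applied couple M₀=18 kN·m at a=16/5 m (b=L-a=24/5):
  y_4 = (R_Ax³/6 - M_Ax²/2 - M₀(x-a)²/2)/EI  [x>a] with R_A=81/25, M_A=54/25 = ((81/25)·(16/3)³/6 - (54/25)·(16/3)²/2 - 18·((16/3)-(16/5))²/2)/50000 = 16/78125 m
Superposition: y = Σ y_i = -119599/37968750 m ≈ -0.003150 m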